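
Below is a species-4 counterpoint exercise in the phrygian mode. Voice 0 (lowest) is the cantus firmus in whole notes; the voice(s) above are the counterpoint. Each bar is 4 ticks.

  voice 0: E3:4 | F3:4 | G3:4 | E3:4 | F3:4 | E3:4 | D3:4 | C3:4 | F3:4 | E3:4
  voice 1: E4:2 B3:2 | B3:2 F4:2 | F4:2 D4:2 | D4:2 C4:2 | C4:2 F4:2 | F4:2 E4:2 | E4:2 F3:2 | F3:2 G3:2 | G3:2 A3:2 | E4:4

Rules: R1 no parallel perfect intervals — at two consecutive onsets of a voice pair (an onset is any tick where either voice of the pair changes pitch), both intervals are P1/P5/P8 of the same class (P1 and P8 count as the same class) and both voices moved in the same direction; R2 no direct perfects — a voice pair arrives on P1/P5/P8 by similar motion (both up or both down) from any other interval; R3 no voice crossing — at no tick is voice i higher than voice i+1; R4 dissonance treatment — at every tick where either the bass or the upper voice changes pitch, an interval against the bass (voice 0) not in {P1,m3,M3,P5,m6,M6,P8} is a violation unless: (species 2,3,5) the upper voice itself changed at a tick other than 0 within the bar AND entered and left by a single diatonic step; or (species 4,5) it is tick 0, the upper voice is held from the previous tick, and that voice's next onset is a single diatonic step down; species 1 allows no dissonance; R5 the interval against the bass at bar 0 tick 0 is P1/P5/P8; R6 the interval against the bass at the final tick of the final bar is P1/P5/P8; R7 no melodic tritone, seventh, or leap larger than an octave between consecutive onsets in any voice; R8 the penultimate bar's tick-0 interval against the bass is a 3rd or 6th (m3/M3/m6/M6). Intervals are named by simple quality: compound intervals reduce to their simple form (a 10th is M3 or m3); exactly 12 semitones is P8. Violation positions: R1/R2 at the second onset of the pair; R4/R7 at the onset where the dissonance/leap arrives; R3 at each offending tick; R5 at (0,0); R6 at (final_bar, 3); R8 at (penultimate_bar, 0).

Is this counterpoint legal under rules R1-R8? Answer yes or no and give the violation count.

No (8 violations)

bar 0: v0=E3 v1=E4 (P8)
bar 1: v0=F3 v1=B3 (TT)
bar 2: v0=G3 v1=F4 (m7)
bar 3: v0=E3 v1=D4 (m7)
bar 4: v0=F3 v1=C4 (P5)
bar 5: v0=E3 v1=F4 (m2)
bar 6: v0=D3 v1=E4 (M2)
bar 7: v0=C3 v1=F3 (P4)
bar 8: v0=F3 v1=G3 (M2)
bar 9: v0=E3 v1=E4 (P8)
  R4 @ bar1.0: F3/B3 TT untreated
  R7 @ bar1.2: B3->F4 leap 6st
  R4 @ bar2.0: G3/F4 m7 untreated
  R4 @ bar6.0: D3/E4 M2 untreated
  R7 @ bar6.2: E4->F3 leap 11st
  R4 @ bar7.0: C3/F3 P4 untreated
  R4 @ bar8.0: F3/G3 M2 untreated
  R8 @ bar8.0: penult M2 not 3rd/6th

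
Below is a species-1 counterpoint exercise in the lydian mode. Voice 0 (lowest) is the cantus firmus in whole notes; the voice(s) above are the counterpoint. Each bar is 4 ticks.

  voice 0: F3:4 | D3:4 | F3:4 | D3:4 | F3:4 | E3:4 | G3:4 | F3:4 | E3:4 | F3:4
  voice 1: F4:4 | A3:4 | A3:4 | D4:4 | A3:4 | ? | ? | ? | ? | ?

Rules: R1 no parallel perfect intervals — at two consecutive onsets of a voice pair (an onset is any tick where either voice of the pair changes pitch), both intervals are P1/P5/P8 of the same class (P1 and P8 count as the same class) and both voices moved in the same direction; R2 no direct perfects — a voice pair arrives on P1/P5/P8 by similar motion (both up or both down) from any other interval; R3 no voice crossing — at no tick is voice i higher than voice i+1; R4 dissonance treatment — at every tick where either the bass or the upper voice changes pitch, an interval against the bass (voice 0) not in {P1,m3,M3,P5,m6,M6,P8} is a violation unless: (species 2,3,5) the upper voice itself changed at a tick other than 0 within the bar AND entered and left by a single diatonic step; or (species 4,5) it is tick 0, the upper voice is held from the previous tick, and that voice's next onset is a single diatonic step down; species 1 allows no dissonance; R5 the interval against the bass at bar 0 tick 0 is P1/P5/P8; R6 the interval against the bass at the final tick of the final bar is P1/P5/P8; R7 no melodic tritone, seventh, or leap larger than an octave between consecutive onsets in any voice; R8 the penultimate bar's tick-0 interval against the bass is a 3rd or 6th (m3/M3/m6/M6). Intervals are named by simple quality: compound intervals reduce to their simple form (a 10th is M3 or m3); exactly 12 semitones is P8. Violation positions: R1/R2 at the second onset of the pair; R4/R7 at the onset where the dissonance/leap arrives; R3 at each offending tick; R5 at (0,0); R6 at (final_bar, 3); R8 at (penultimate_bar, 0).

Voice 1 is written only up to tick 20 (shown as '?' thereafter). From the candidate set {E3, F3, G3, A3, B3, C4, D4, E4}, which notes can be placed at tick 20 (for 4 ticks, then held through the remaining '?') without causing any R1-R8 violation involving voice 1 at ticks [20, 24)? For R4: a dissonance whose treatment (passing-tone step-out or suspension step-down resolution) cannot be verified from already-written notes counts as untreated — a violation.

E3: violates R2
F3: violates R4
G3: legal
A3: violates R4
B3: legal
C4: legal
D4: violates R4
E4: legal

{B3, C4, E4, G3}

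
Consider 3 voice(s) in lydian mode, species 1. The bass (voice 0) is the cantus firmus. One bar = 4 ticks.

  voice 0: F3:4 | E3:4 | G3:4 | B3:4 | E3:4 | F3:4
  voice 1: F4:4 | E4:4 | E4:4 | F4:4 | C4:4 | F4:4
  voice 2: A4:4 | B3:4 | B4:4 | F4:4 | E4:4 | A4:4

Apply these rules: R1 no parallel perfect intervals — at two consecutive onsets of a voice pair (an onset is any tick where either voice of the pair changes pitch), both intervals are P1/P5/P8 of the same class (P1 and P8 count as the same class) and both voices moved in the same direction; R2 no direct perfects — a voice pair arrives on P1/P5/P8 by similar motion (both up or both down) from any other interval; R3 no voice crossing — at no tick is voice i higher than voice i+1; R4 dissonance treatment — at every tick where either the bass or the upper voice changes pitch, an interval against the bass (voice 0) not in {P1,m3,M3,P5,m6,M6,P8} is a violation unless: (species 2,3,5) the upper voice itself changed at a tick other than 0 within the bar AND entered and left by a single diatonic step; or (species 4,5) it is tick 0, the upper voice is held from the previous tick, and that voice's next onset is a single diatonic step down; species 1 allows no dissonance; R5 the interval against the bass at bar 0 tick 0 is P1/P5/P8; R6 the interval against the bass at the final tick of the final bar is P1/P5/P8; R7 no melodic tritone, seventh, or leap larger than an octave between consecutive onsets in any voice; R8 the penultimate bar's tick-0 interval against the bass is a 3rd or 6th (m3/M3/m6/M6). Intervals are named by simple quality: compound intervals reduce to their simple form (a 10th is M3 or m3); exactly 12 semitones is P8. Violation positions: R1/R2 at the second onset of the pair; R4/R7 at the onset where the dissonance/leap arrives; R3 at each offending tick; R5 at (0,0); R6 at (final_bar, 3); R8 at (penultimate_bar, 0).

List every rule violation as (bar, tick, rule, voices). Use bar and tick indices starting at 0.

(0, 0, R5, (0, 2))
(1, 0, R1, (0, 1))
(1, 0, R2, (0, 2))
(1, 0, R3, (1, 2))
(1, 0, R7, (2,))
(1, 1, R3, (1, 2))
(1, 2, R3, (1, 2))
(1, 3, R3, (1, 2))
(3, 0, R4, (0, 1))
(3, 0, R4, (0, 2))
(3, 0, R7, (2,))
(4, 0, R2, (0, 2))
(4, 0, R8, (0, 2))
(5, 0, R2, (0, 1))
(5, 3, R6, (0, 2))

bar 0: v0=F3 v1=F4 v2=A4 downbeat M3
bar 1: v0=E3 v1=E4 v2=B3 downbeat P5
bar 2: v0=G3 v1=E4 v2=B4 downbeat M3
bar 3: v0=B3 v1=F4 v2=F4 downbeat TT
bar 4: v0=E3 v1=C4 v2=E4 downbeat P8
bar 5: v0=F3 v1=F4 v2=A4 downbeat M3
  -> R5 @ bar 0 tick 0 v(0, 2): opens on M3
  -> R1 @ bar 1 tick 0 v(0, 1): F3/F4 P8 -> E3/E4 P8 similar
  -> R2 @ bar 1 tick 0 v(0, 2): F3/A4 M3 -> E3/B3 P5 similar
  -> R3 @ bar 1 tick 0 v(1, 2): E4 above B3
  -> R7 @ bar 1 tick 0 v(2,): A4->B3 leap 10st
  -> R3 @ bar 1 tick 1 v(1, 2): E4 above B3
  -> R3 @ bar 1 tick 2 v(1, 2): E4 above B3
  -> R3 @ bar 1 tick 3 v(1, 2): E4 above B3
  -> R4 @ bar 3 tick 0 v(0, 1): B3/F4 TT untreated
  -> R4 @ bar 3 tick 0 v(0, 2): B3/F4 TT untreated
  -> R7 @ bar 3 tick 0 v(2,): B4->F4 leap 6st
  -> R2 @ bar 4 tick 0 v(0, 2): B3/F4 TT -> E3/E4 P8 similar
  -> R8 @ bar 4 tick 0 v(0, 2): penult P8 not 3rd/6th
  -> R2 @ bar 5 tick 0 v(0, 1): E3/C4 m6 -> F3/F4 P8 similar
  -> R6 @ bar 5 tick 3 v(0, 2): closes on M3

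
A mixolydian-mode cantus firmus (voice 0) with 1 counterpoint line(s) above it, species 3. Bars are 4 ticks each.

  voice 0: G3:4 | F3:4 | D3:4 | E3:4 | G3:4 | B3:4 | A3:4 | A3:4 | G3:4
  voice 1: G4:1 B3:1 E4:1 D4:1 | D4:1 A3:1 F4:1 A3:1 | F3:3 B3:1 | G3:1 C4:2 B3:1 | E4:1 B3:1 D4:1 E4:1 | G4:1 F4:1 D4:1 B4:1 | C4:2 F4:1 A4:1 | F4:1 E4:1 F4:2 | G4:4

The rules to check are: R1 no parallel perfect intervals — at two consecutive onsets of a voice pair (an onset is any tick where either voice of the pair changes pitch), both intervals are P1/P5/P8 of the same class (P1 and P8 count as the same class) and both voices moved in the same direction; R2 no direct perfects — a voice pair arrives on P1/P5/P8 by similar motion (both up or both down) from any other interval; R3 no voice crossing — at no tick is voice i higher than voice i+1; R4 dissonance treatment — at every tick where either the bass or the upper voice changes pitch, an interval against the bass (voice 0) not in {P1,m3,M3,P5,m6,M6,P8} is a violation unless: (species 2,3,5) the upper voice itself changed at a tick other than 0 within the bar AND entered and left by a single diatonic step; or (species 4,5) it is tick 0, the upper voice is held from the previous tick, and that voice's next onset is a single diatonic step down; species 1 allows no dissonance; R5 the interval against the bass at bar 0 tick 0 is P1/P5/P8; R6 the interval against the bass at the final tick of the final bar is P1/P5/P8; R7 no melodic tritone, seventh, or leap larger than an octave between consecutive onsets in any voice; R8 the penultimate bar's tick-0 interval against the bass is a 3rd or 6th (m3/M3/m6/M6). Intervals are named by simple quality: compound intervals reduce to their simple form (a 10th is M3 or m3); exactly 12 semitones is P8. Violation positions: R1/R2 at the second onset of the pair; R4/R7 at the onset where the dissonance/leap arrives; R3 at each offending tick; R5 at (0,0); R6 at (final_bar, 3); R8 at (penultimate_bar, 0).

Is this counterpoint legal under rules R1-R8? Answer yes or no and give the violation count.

bar 0: v0=G3 v1=G4 (P8)
bar 1: v0=F3 v1=D4 (M6)
bar 2: v0=D3 v1=F3 (m3)
bar 3: v0=E3 v1=G3 (m3)
bar 4: v0=G3 v1=E4 (M6)
bar 5: v0=B3 v1=G4 (m6)
bar 6: v0=A3 v1=C4 (m3)
bar 7: v0=A3 v1=F4 (m6)
bar 8: v0=G3 v1=G4 (P8)
  R7 @ bar2.3: F3->B3 leap 6st
  R4 @ bar5.1: B3/F4 TT untreated
  R7 @ bar6.0: B4->C4 leap 11st

No (3 violations)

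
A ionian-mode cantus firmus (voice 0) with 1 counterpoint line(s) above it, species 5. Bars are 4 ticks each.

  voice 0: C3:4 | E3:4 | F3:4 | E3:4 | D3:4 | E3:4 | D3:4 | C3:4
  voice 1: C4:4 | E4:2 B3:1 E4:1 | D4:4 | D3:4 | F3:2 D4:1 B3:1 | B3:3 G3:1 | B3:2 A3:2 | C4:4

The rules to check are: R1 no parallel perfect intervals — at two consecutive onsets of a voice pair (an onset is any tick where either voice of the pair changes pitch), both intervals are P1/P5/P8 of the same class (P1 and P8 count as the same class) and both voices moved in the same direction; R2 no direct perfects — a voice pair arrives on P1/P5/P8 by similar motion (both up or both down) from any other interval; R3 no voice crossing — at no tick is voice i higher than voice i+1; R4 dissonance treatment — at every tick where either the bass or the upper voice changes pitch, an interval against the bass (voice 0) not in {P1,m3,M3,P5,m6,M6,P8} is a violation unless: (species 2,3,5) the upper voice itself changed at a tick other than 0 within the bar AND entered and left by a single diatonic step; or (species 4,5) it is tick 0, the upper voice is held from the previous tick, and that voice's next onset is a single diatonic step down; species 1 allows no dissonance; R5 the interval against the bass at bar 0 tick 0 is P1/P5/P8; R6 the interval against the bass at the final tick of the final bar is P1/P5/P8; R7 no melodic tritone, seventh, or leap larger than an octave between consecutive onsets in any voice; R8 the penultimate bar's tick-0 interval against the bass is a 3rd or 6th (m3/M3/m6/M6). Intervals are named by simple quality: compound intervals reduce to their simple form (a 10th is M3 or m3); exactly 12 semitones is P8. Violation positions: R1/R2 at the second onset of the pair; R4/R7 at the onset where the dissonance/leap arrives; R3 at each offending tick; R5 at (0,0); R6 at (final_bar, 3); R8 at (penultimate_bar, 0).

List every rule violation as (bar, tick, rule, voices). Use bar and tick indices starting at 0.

(1, 0, R1, (0, 1))
(3, 0, R3, (0, 1))
(3, 0, R4, (0, 1))
(3, 1, R3, (0, 1))
(3, 2, R3, (0, 1))
(3, 3, R3, (0, 1))

bar 0: v0=C3 v1=C4 downbeat P8
bar 1: v0=E3 v1=E4 downbeat P8
bar 2: v0=F3 v1=D4 downbeat M6
bar 3: v0=E3 v1=D3 downbeat M2
bar 4: v0=D3 v1=F3 downbeat m3
bar 5: v0=E3 v1=B3 downbeat P5
bar 6: v0=D3 v1=B3 downbeat M6
bar 7: v0=C3 v1=C4 downbeat P8
  -> R1 @ bar 1 tick 0 v(0, 1): C3/C4 P8 -> E3/E4 P8 similar
  -> R3 @ bar 3 tick 0 v(0, 1): E3 above D3
  -> R4 @ bar 3 tick 0 v(0, 1): E3/D3 M2 untreated
  -> R3 @ bar 3 tick 1 v(0, 1): E3 above D3
  -> R3 @ bar 3 tick 2 v(0, 1): E3 above D3
  -> R3 @ bar 3 tick 3 v(0, 1): E3 above D3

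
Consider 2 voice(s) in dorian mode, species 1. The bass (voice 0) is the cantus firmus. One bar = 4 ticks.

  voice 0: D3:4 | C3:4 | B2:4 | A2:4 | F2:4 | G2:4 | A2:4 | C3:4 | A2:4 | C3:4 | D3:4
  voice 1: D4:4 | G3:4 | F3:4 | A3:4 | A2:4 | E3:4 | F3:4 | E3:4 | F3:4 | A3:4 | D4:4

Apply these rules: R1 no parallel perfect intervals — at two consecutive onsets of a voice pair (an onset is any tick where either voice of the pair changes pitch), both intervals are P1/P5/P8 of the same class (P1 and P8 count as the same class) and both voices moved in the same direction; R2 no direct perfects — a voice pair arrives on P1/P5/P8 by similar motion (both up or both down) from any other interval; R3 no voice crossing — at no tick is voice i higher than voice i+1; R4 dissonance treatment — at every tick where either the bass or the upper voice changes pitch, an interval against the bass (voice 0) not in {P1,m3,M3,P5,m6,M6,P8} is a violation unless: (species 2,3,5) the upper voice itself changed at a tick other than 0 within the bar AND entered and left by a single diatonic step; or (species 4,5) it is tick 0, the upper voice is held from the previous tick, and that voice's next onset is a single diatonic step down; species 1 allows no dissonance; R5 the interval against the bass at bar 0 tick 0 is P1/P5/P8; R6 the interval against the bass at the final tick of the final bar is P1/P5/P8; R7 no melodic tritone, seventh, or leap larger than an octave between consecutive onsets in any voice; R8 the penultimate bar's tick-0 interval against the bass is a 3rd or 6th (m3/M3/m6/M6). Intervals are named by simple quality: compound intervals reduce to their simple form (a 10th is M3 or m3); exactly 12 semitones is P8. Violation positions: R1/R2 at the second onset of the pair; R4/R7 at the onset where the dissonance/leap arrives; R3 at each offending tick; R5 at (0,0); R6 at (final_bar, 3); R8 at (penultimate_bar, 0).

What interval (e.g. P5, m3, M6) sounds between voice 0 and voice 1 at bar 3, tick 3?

P8

voice 0=A2 voice 1=A3 -> P8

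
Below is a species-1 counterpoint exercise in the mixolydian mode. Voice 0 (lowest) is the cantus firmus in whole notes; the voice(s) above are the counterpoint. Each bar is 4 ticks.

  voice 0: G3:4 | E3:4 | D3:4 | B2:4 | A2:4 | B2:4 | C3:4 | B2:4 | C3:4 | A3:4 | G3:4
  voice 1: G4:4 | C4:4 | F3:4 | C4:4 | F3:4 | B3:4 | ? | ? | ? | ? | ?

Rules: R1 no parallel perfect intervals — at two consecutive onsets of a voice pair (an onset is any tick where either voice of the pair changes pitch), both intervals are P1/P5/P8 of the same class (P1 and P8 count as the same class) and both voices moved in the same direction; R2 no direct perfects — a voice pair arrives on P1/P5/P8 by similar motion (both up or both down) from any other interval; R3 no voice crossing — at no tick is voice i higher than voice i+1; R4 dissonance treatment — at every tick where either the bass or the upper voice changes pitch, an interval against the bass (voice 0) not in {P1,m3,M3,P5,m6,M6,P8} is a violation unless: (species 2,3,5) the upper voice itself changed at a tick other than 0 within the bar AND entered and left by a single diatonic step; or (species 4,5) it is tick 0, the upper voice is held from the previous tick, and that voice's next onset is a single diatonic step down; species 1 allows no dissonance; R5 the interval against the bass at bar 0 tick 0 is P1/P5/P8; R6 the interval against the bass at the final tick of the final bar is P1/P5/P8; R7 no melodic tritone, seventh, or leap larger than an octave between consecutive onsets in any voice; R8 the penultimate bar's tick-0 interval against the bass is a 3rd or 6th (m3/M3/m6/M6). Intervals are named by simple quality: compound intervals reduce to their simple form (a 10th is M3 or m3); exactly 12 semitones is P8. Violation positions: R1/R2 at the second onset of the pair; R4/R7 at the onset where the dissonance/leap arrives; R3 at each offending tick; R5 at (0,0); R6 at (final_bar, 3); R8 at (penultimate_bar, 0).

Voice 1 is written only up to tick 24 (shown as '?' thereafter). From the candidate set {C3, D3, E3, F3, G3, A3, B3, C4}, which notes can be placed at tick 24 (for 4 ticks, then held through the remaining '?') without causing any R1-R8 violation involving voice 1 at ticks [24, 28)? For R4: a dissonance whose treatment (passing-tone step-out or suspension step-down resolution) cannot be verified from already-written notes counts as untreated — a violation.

C3: violates R7
D3: violates R4
E3: legal
F3: violates R4,R7
G3: legal
A3: legal
B3: violates R4
C4: violates R1

{A3, E3, G3}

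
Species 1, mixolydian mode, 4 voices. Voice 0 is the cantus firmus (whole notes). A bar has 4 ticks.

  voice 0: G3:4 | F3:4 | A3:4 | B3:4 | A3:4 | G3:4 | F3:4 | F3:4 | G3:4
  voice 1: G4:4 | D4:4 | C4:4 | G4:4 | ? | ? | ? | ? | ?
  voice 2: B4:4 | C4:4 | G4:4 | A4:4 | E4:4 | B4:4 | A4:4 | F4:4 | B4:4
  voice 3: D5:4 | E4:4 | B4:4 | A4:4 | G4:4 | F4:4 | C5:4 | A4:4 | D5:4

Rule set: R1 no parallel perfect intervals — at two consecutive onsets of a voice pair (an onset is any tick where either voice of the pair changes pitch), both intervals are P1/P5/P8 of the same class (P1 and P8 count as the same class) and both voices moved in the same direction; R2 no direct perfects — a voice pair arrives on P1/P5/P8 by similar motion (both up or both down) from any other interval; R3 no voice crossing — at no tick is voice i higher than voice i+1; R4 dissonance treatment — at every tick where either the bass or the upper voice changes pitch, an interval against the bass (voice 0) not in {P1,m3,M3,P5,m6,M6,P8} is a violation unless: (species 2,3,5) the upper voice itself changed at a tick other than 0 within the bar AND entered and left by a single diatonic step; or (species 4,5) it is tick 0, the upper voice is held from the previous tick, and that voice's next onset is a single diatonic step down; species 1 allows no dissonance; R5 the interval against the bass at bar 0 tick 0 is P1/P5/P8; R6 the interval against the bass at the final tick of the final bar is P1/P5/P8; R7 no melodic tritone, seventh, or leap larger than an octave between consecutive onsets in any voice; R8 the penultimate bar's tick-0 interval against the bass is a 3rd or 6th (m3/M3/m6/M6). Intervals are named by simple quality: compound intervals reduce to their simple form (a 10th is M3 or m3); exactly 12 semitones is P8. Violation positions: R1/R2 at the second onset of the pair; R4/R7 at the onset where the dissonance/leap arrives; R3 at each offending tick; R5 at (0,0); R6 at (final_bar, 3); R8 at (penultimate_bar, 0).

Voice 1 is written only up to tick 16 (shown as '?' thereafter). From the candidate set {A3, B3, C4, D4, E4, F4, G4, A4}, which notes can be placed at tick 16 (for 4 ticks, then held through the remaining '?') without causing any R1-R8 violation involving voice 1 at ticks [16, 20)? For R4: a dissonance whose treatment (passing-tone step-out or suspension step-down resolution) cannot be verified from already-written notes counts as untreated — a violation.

A3: violates R2,R7
B3: violates R4
C4: violates R2
D4: violates R4
E4: violates R2
F4: violates R3
G4: violates R3,R4
A4: violates R3

{}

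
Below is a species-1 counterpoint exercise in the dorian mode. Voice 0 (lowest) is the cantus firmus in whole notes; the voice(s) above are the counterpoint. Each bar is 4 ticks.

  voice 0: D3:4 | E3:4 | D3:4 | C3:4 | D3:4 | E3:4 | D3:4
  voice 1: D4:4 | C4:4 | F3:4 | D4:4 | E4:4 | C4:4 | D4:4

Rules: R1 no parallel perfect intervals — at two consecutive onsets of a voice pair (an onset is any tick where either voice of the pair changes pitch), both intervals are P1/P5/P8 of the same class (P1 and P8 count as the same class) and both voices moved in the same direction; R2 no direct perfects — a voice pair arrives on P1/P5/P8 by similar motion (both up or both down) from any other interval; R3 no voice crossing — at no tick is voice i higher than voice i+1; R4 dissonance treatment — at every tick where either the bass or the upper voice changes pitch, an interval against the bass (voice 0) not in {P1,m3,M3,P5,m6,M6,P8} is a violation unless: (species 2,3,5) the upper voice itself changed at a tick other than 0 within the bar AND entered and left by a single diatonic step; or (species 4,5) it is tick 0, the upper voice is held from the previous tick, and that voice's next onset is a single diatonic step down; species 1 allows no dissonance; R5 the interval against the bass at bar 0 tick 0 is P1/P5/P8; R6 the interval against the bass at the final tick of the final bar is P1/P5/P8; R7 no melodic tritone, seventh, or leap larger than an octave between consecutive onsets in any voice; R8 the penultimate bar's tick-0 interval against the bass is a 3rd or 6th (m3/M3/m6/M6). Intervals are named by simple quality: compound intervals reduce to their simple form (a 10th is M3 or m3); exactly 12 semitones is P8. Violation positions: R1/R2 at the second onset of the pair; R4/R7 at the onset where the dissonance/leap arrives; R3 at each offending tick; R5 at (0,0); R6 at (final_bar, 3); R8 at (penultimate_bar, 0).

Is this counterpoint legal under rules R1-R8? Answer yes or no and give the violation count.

bar 0: v0=D3 v1=D4 (P8)
bar 1: v0=E3 v1=C4 (m6)
bar 2: v0=D3 v1=F3 (m3)
bar 3: v0=C3 v1=D4 (M2)
bar 4: v0=D3 v1=E4 (M2)
bar 5: v0=E3 v1=C4 (m6)
bar 6: v0=D3 v1=D4 (P8)
  R4 @ bar3.0: C3/D4 M2 untreated
  R4 @ bar4.0: D3/E4 M2 untreated

No (2 violations)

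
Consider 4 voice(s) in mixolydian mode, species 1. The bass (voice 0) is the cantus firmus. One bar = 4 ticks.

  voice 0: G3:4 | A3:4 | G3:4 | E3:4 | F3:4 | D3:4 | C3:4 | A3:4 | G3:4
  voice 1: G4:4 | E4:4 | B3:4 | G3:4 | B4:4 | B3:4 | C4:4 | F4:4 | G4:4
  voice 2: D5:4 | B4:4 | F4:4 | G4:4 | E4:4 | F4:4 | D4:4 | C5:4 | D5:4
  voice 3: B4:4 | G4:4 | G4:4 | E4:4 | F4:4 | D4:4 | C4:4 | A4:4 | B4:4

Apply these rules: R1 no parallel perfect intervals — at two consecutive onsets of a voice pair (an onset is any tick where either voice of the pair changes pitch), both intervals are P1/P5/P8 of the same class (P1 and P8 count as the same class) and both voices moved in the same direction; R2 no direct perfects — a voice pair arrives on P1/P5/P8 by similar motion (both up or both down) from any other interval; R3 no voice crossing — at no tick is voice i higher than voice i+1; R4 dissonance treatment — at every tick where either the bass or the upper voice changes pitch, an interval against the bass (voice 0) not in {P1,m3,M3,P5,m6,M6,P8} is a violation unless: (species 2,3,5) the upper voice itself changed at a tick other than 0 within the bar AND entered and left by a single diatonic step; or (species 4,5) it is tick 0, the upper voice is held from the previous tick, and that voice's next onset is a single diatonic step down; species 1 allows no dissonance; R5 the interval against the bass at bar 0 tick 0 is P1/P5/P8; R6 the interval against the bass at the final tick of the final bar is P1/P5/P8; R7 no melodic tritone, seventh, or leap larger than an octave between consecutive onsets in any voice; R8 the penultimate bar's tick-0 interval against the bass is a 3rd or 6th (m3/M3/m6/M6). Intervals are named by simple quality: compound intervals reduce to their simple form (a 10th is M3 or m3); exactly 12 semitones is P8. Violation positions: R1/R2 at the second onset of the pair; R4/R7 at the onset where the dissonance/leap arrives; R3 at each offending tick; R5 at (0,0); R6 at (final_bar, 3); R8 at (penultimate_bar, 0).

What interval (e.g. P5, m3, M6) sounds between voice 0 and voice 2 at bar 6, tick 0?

voice 0=C3 voice 2=D4 -> M2

M2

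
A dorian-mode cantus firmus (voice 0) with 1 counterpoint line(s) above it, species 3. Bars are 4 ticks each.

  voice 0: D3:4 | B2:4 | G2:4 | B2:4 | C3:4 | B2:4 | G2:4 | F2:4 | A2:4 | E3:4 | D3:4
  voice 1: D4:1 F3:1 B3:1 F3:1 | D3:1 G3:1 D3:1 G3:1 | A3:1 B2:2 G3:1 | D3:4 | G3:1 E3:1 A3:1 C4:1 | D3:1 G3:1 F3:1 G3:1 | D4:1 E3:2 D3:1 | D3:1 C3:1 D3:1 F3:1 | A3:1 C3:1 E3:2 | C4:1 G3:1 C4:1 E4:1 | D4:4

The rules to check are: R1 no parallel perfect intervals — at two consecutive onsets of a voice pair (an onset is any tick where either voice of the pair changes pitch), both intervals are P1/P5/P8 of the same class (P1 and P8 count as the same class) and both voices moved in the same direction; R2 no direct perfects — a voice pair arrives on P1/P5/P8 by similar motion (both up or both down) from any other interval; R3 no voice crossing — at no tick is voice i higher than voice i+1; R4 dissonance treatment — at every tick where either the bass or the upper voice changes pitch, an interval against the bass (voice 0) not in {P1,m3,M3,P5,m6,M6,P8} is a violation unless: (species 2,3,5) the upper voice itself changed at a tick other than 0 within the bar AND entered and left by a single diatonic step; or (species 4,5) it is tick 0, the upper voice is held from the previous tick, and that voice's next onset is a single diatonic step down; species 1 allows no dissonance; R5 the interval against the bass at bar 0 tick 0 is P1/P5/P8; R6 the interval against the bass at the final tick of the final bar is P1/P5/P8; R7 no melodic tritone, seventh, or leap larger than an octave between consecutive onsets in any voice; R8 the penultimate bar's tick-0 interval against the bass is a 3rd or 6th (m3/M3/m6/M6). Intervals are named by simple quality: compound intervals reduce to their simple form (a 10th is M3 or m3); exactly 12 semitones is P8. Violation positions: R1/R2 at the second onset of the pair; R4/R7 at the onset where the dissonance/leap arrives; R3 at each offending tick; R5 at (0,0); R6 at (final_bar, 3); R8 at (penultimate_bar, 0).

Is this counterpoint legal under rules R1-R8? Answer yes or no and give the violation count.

No (9 violations)

bar 0: v0=D3 v1=D4 (P8)
bar 1: v0=B2 v1=D3 (m3)
bar 2: v0=G2 v1=A3 (M2)
bar 3: v0=B2 v1=D3 (m3)
bar 4: v0=C3 v1=G3 (P5)
bar 5: v0=B2 v1=D3 (m3)
bar 6: v0=G2 v1=D4 (P5)
bar 7: v0=F2 v1=D3 (M6)
bar 8: v0=A2 v1=A3 (P8)
bar 9: v0=E3 v1=C4 (m6)
bar 10: v0=D3 v1=D4 (P8)
  R7 @ bar0.2: F3->B3 leap 6st
  R7 @ bar0.3: B3->F3 leap 6st
  R4 @ bar2.0: G2/A3 M2 untreated
  R7 @ bar2.1: A3->B2 leap 10st
  R2 @ bar4.0: B2/D3 m3 -> C3/G3 P5 similar
  R7 @ bar5.0: C4->D3 leap 10st
  R7 @ bar6.1: D4->E3 leap 10st
  R1 @ bar8.0: F2/F3 P8 -> A2/A3 P8 similar
  R1 @ bar10.0: E3/E4 P8 -> D3/D4 P8 similar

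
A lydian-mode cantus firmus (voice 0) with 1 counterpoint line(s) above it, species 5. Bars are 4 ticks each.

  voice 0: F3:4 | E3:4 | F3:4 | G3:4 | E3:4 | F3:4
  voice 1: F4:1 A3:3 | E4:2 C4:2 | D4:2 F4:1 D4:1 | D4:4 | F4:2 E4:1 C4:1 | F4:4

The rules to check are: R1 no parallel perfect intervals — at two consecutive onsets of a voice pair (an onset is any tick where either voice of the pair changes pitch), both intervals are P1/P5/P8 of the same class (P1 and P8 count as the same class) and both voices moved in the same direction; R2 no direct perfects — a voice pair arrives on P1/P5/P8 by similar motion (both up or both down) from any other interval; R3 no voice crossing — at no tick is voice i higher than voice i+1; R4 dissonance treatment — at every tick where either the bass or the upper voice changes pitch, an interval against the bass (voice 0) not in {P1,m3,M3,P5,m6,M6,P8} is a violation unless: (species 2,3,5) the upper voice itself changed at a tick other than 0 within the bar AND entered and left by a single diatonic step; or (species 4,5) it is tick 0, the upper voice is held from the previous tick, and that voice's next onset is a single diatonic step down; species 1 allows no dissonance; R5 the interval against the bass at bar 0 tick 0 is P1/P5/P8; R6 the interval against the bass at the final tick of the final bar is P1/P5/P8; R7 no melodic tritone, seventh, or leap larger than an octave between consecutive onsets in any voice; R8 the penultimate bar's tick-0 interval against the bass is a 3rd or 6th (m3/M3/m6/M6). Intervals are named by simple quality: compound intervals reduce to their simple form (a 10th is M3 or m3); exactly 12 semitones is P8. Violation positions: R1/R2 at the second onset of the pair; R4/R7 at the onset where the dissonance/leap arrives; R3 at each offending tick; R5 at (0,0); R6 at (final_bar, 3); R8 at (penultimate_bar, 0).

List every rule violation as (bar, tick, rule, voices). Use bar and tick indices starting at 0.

bar 0: v0=F3 v1=F4 downbeat P8
bar 1: v0=E3 v1=E4 downbeat P8
bar 2: v0=F3 v1=D4 downbeat M6
bar 3: v0=G3 v1=D4 downbeat P5
bar 4: v0=E3 v1=F4 downbeat m2
bar 5: v0=F3 v1=F4 downbeat P8
  -> R4 @ bar 4 tick 0 v(0, 1): E3/F4 m2 untreated
  -> R8 @ bar 4 tick 0 v(0, 1): penult m2 not 3rd/6th
  -> R2 @ bar 5 tick 0 v(0, 1): E3/C4 m6 -> F3/F4 P8 similar

(4, 0, R4, (0, 1))
(4, 0, R8, (0, 1))
(5, 0, R2, (0, 1))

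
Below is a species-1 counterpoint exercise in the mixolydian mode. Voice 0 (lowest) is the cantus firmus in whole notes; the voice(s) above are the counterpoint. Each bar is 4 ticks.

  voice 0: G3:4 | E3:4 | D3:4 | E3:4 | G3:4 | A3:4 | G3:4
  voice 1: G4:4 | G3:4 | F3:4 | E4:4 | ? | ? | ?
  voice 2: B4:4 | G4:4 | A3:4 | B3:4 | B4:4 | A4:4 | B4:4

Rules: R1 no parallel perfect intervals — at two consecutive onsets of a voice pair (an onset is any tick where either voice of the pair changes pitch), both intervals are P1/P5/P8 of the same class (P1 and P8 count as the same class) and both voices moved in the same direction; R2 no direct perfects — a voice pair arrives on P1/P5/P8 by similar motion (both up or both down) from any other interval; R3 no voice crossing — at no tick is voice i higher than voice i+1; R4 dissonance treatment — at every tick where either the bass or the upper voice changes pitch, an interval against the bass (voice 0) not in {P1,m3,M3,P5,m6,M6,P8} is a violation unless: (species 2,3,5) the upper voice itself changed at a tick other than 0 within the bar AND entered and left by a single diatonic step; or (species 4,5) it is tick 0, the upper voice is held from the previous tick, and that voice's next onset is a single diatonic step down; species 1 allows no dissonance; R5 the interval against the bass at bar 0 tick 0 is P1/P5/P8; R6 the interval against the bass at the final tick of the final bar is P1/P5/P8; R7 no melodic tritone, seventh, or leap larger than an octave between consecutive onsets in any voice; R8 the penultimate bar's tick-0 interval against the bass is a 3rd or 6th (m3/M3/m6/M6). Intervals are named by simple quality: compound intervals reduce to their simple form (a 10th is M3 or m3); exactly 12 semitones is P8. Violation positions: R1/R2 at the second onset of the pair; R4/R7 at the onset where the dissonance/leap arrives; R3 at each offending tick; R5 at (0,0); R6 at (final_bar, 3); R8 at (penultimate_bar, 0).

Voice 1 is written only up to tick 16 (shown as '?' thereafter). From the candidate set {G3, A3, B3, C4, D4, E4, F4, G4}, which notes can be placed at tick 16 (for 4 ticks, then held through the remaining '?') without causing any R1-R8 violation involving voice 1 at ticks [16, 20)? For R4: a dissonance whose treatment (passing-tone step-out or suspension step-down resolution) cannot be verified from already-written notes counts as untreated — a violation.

G3: legal
A3: violates R4
B3: legal
C4: violates R4
D4: legal
E4: legal
F4: violates R4
G4: violates R1

{B3, D4, E4, G3}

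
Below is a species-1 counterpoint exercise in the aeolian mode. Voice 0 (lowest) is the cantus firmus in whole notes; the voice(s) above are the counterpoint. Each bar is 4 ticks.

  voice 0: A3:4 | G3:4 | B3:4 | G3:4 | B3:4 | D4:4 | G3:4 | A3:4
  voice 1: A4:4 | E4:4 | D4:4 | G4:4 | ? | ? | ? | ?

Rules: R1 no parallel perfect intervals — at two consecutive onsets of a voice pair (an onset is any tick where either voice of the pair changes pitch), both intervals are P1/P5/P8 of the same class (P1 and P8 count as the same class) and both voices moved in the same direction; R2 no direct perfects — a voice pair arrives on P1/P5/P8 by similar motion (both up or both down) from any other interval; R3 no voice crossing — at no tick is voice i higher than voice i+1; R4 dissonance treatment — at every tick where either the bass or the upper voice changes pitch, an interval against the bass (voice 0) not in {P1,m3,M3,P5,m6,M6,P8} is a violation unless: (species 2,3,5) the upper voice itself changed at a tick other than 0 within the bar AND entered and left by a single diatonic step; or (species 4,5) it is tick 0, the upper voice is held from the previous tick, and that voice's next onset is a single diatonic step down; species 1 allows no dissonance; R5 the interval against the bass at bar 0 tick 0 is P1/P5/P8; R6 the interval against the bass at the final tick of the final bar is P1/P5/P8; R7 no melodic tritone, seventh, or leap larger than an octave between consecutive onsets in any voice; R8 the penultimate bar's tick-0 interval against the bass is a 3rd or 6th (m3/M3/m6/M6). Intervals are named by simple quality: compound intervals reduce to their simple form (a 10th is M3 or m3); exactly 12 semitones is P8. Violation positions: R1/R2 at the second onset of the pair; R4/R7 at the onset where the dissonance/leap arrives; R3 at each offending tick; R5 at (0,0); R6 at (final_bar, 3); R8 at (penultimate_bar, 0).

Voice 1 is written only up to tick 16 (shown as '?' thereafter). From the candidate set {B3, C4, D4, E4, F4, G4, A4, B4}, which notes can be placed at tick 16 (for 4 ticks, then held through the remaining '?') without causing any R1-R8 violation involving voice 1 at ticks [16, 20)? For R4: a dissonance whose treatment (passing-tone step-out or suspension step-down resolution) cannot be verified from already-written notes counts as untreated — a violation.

{B3, D4, G4}

B3: legal
C4: violates R4
D4: legal
E4: violates R4
F4: violates R4
G4: legal
A4: violates R4
B4: violates R1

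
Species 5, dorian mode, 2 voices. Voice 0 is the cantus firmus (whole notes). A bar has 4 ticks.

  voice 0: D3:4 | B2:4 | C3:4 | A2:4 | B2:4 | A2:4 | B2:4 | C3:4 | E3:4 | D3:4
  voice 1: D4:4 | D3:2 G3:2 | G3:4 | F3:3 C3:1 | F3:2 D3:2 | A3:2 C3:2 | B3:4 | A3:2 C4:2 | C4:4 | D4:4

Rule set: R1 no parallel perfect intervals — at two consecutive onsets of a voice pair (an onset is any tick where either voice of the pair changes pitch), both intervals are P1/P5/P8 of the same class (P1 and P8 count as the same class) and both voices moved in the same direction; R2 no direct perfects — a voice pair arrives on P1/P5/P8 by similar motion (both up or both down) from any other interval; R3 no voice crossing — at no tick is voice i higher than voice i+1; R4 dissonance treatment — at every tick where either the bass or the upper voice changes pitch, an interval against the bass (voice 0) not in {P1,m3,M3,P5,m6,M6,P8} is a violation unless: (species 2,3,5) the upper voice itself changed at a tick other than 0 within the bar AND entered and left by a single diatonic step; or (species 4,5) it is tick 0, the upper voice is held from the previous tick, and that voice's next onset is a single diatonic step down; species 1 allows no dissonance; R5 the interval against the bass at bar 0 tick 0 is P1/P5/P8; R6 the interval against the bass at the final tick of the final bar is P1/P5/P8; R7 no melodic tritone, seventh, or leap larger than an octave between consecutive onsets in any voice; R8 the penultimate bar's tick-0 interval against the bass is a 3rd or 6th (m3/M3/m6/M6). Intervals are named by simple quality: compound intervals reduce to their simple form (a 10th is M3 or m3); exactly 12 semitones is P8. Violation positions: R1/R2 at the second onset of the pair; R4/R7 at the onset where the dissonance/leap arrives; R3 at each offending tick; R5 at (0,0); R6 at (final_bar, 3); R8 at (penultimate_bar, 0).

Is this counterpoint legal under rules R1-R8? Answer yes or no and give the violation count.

bar 0: v0=D3 v1=D4 (P8)
bar 1: v0=B2 v1=D3 (m3)
bar 2: v0=C3 v1=G3 (P5)
bar 3: v0=A2 v1=F3 (m6)
bar 4: v0=B2 v1=F3 (TT)
bar 5: v0=A2 v1=A3 (P8)
bar 6: v0=B2 v1=B3 (P8)
bar 7: v0=C3 v1=A3 (M6)
bar 8: v0=E3 v1=C4 (m6)
bar 9: v0=D3 v1=D4 (P8)
  R4 @ bar4.0: B2/F3 TT untreated
  R2 @ bar6.0: A2/C3 m3 -> B2/B3 P8 similar
  R7 @ bar6.0: C3->B3 leap 11st

No (3 violations)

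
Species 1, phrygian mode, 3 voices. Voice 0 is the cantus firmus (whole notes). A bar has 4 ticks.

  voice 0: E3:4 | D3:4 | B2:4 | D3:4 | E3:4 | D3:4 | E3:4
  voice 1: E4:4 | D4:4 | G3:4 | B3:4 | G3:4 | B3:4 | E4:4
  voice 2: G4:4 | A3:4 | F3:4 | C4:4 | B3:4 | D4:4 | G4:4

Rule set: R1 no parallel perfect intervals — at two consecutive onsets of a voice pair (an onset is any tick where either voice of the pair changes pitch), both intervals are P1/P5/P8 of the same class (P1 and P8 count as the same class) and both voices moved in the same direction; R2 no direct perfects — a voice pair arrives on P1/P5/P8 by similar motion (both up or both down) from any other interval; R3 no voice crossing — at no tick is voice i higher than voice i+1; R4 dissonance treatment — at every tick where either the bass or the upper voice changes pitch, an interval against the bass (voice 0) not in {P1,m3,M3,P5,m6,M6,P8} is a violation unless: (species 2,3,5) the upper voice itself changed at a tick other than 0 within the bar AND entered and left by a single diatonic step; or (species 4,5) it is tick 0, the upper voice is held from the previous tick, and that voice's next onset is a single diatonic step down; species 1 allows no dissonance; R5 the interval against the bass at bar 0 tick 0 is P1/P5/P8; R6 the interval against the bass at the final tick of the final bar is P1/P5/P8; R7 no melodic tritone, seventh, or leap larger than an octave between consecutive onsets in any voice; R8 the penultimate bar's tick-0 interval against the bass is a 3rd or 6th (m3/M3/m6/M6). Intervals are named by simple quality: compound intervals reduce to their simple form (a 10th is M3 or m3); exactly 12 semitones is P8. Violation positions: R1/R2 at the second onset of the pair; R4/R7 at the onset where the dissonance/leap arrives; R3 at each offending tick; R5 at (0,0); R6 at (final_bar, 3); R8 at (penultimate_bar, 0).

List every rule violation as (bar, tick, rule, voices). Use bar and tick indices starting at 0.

(0, 0, R5, (0, 2))
(1, 0, R1, (0, 1))
(1, 0, R2, (0, 2))
(1, 0, R3, (1, 2))
(1, 0, R7, (2,))
(1, 1, R3, (1, 2))
(1, 2, R3, (1, 2))
(1, 3, R3, (1, 2))
(2, 0, R3, (1, 2))
(2, 0, R4, (0, 2))
(2, 1, R3, (1, 2))
(2, 2, R3, (1, 2))
(2, 3, R3, (1, 2))
(3, 0, R4, (0, 2))
(5, 0, R8, (0, 2))
(6, 0, R2, (0, 1))
(6, 3, R6, (0, 2))

bar 0: v0=E3 v1=E4 v2=G4 downbeat m3
bar 1: v0=D3 v1=D4 v2=A3 downbeat P5
bar 2: v0=B2 v1=G3 v2=F3 downbeat TT
bar 3: v0=D3 v1=B3 v2=C4 downbeat m7
bar 4: v0=E3 v1=G3 v2=B3 downbeat P5
bar 5: v0=D3 v1=B3 v2=D4 downbeat P8
bar 6: v0=E3 v1=E4 v2=G4 downbeat m3
  -> R5 @ bar 0 tick 0 v(0, 2): opens on m3
  -> R1 @ bar 1 tick 0 v(0, 1): E3/E4 P8 -> D3/D4 P8 similar
  -> R2 @ bar 1 tick 0 v(0, 2): E3/G4 m3 -> D3/A3 P5 similar
  -> R3 @ bar 1 tick 0 v(1, 2): D4 above A3
  -> R7 @ bar 1 tick 0 v(2,): G4->A3 leap 10st
  -> R3 @ bar 1 tick 1 v(1, 2): D4 above A3
  -> R3 @ bar 1 tick 2 v(1, 2): D4 above A3
  -> R3 @ bar 1 tick 3 v(1, 2): D4 above A3
  -> R3 @ bar 2 tick 0 v(1, 2): G3 above F3
  -> R4 @ bar 2 tick 0 v(0, 2): B2/F3 TT untreated
  -> R3 @ bar 2 tick 1 v(1, 2): G3 above F3
  -> R3 @ bar 2 tick 2 v(1, 2): G3 above F3
  -> R3 @ bar 2 tick 3 v(1, 2): G3 above F3
  -> R4 @ bar 3 tick 0 v(0, 2): D3/C4 m7 untreated
  -> R8 @ bar 5 tick 0 v(0, 2): penult P8 not 3rd/6th
  -> R2 @ bar 6 tick 0 v(0, 1): D3/B3 M6 -> E3/E4 P8 similar
  -> R6 @ bar 6 tick 3 v(0, 2): closes on m3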